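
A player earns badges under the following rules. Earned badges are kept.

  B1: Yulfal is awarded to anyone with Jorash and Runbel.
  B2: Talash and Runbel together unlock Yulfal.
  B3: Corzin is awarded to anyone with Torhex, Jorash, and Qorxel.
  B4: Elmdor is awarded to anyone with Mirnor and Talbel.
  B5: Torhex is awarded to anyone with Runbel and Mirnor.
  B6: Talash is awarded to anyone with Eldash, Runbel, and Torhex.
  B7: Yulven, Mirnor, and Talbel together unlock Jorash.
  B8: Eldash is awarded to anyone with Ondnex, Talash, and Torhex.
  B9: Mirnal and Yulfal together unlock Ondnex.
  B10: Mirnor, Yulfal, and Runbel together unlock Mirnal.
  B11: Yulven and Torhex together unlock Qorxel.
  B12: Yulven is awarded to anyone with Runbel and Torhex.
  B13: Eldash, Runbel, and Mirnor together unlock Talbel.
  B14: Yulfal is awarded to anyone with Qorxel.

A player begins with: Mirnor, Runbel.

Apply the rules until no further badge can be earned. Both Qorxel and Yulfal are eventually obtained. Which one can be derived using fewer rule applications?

Qorxel: With Runbel and Mirnor, Torhex is earned (B5). With Runbel and Torhex, Yulven is earned (B12). With Yulven and Torhex, Qorxel is earned (B11). [3 rule applications]
Yulfal: With Runbel and Mirnor, Torhex is earned (B5). With Runbel and Torhex, Yulven is earned (B12). With Yulven and Torhex, Qorxel is earned (B11). With Qorxel, Yulfal is earned (B14). [4 rule applications]
Qorxel needs fewer.

Qorxel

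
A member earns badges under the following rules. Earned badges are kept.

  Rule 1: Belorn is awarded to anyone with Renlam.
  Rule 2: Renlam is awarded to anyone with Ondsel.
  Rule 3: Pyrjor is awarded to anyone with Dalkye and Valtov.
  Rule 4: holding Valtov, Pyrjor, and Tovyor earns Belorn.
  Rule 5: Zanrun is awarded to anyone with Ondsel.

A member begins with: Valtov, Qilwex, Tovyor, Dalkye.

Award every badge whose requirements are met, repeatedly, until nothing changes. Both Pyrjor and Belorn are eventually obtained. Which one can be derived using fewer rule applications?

Pyrjor

Pyrjor: With Dalkye and Valtov, Pyrjor is earned (Rule 3). [1 rule application]
Belorn: With Dalkye and Valtov, Pyrjor is earned (Rule 3). With Valtov, Pyrjor, and Tovyor, Belorn is earned (Rule 4). [2 rule applications]
Pyrjor needs fewer.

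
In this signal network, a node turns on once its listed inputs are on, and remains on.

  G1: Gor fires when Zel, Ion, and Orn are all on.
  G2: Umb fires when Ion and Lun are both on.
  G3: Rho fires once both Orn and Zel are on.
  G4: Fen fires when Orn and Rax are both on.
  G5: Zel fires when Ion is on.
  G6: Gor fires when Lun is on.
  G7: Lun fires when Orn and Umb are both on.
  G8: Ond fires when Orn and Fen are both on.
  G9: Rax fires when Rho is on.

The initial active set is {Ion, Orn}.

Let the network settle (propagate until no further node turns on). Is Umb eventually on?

No

Umb would need Ion and Lun (G2), but Lun never turns on.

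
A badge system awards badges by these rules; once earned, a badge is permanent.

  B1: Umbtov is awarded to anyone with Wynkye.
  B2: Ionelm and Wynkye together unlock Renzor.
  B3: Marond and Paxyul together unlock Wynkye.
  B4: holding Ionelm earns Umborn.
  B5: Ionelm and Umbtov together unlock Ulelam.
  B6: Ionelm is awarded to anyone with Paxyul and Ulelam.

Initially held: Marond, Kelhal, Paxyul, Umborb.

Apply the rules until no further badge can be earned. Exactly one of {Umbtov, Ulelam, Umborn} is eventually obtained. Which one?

With Marond and Paxyul, Wynkye is earned (B3).
With Wynkye, Umbtov is earned (B1).
Ulelam would need Ionelm and Umbtov (B5), but Ionelm is never earned. Umborn would need Ionelm (B4), but Ionelm is never earned.

Umbtov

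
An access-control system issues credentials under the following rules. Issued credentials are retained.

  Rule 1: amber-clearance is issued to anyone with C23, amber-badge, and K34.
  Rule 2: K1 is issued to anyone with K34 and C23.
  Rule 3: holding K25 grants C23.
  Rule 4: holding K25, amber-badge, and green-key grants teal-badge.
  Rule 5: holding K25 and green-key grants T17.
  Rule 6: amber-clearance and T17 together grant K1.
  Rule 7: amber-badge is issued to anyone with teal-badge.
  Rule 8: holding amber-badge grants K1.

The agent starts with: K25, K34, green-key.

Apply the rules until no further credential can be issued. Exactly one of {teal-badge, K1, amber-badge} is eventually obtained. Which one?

Holding K25 grants C23 (Rule 3).
Holding K34 and C23 grants K1 (Rule 2).
teal-badge would need K25, amber-badge, and green-key (Rule 4), but amber-badge is never granted. amber-badge would need teal-badge (Rule 7), but teal-badge is never granted.

K1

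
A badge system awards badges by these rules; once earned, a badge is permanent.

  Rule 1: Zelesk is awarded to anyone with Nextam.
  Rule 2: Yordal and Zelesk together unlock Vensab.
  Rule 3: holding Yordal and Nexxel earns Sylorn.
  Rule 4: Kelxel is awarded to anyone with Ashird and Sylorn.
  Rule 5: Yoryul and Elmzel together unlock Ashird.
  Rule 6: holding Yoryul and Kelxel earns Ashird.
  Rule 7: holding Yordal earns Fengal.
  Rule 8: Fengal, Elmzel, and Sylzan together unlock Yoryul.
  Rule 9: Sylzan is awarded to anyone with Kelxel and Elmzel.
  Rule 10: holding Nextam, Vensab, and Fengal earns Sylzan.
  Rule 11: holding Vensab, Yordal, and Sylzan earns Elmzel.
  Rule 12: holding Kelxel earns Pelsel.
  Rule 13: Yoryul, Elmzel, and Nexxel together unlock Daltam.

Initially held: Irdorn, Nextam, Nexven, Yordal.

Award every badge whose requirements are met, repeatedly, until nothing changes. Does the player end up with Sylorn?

No

Sylorn would need Yordal and Nexxel (Rule 3), but Nexxel is never earned.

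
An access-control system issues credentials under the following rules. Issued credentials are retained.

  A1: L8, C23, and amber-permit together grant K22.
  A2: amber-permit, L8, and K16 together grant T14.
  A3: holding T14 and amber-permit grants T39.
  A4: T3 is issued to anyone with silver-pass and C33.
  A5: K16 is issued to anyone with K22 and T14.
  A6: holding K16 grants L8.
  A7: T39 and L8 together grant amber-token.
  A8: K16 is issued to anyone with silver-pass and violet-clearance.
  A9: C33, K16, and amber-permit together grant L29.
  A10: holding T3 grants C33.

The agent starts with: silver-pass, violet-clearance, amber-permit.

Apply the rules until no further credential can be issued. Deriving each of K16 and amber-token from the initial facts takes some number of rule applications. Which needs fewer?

K16: Holding silver-pass and violet-clearance grants K16 (A8). [1 rule application]
amber-token: Holding silver-pass and violet-clearance grants K16 (A8). Holding K16 grants L8 (A6). Holding amber-permit, L8, and K16 grants T14 (A2). Holding T14 and amber-permit grants T39 (A3). Holding T39 and L8 grants amber-token (A7). [5 rule applications]
K16 needs fewer.

K16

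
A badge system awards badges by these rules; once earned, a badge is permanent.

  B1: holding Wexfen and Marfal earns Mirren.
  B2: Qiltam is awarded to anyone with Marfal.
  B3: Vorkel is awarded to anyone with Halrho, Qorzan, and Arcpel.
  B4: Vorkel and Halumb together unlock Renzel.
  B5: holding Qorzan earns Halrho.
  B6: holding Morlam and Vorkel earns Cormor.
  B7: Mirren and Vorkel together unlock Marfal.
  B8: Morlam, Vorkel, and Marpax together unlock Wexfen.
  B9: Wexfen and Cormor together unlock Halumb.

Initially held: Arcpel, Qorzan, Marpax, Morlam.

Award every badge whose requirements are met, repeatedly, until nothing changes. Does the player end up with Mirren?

No

Mirren would need Wexfen and Marfal (B1), but Marfal is never earned.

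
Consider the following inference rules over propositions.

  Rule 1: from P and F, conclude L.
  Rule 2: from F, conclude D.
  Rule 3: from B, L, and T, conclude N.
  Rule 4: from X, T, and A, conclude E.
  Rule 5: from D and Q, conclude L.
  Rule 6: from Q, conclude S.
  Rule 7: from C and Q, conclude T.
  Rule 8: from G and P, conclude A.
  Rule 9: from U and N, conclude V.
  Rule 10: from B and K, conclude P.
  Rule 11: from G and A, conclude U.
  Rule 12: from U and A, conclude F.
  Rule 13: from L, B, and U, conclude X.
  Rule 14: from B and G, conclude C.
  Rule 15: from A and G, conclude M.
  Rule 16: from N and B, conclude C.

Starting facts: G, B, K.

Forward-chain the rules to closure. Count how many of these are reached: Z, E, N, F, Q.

B and K hold, so P follows (Rule 10).
From G and P, Rule 8 gives A.
From G and A, Rule 11 gives U.
U and A hold, so F follows (Rule 12).
No rule produces Z, and it is not given.
E would need X, T, and A (Rule 4), but T is never established.
N would need B, L, and T (Rule 3), but T is never established.
F: reached.
No rule produces Q, and it is not given.
Reached: F — 1 of the 5.

1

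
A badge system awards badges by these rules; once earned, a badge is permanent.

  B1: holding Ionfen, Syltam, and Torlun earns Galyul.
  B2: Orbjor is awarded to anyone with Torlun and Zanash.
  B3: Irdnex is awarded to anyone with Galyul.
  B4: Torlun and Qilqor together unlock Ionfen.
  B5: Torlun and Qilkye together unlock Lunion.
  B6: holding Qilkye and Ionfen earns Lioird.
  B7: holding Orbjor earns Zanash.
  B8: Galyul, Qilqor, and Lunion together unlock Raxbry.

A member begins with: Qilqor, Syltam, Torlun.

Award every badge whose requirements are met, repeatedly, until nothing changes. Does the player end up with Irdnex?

Yes

With Torlun and Qilqor, Ionfen is earned (B4).
With Ionfen, Syltam, and Torlun, Galyul is earned (B1).
With Galyul, Irdnex is earned (B3).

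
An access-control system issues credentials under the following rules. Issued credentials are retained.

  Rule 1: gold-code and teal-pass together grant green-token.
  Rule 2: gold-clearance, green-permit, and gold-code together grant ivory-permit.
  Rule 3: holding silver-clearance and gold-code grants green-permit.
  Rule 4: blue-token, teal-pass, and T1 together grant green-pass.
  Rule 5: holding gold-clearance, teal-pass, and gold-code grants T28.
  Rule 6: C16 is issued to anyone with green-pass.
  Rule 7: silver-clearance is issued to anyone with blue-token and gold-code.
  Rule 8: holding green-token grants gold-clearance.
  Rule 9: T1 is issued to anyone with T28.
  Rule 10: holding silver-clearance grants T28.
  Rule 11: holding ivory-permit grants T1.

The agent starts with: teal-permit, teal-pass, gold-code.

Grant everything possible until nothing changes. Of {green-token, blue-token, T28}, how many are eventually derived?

2

Holding gold-code and teal-pass grants green-token (Rule 1).
Holding green-token grants gold-clearance (Rule 8).
Holding gold-clearance, teal-pass, and gold-code grants T28 (Rule 5).
green-token: reached.
No rule produces blue-token, and it is not given.
T28: reached.
Reached: green-token and T28 — 2 of the 3.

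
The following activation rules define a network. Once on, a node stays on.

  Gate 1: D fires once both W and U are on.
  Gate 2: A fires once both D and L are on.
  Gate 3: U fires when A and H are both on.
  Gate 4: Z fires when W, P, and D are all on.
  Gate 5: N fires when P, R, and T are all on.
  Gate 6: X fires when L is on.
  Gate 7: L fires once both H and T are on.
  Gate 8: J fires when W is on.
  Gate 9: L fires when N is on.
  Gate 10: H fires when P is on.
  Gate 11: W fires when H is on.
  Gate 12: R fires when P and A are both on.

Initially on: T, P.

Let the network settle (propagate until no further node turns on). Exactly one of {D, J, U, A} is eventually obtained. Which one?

Gate 10: P on → H on.
Gate 11: H on → W on.
Gate 8: W on → J on.
U would need A and H (Gate 3), but A never turns on. A would need D and L (Gate 2), but D never turns on. D would need W and U (Gate 1), but U never turns on.

J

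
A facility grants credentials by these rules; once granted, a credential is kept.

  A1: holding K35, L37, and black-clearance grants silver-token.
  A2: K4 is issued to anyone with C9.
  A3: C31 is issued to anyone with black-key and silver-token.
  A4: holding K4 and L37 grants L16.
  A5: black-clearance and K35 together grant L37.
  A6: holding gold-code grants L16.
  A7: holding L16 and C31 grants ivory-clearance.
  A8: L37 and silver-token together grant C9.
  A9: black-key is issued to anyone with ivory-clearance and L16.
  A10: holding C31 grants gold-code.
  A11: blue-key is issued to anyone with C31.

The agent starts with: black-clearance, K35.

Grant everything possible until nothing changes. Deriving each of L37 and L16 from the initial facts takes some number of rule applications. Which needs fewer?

L37: Holding black-clearance and K35 grants L37 (A5). [1 rule application]
L16: Holding black-clearance and K35 grants L37 (A5). Holding K35, L37, and black-clearance grants silver-token (A1). Holding L37 and silver-token grants C9 (A8). Holding C9 grants K4 (A2). Holding K4 and L37 grants L16 (A4). [5 rule applications]
L37 needs fewer.

L37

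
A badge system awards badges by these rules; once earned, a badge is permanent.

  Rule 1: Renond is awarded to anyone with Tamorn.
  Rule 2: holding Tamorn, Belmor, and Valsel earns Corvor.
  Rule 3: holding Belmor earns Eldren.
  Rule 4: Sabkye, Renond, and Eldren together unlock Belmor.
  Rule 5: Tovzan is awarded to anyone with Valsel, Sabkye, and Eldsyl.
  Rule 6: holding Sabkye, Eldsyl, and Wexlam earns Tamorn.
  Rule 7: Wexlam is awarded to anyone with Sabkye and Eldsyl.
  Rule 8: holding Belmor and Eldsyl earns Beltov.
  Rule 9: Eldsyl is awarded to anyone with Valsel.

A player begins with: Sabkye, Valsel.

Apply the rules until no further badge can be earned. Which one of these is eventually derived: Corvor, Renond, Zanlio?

With Valsel, Eldsyl is earned (Rule 9).
With Sabkye and Eldsyl, Wexlam is earned (Rule 7).
With Sabkye, Eldsyl, and Wexlam, Tamorn is earned (Rule 6).
With Tamorn, Renond is earned (Rule 1).
No rule produces Zanlio, and it is not given. Corvor would need Tamorn, Belmor, and Valsel (Rule 2), but Belmor is never earned.

Renond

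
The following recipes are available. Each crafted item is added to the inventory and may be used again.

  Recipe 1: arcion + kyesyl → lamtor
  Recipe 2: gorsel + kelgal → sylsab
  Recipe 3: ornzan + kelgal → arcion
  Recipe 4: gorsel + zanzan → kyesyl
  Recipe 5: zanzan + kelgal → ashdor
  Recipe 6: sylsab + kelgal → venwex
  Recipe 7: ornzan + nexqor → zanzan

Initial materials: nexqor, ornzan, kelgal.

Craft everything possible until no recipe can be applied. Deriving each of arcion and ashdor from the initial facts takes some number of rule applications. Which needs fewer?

arcion

arcion: ornzan + kelgal → arcion (Recipe 3). [1 rule application]
ashdor: Using Recipe 7, ornzan and nexqor make zanzan. Using Recipe 5, zanzan and kelgal make ashdor. [2 rule applications]
arcion needs fewer.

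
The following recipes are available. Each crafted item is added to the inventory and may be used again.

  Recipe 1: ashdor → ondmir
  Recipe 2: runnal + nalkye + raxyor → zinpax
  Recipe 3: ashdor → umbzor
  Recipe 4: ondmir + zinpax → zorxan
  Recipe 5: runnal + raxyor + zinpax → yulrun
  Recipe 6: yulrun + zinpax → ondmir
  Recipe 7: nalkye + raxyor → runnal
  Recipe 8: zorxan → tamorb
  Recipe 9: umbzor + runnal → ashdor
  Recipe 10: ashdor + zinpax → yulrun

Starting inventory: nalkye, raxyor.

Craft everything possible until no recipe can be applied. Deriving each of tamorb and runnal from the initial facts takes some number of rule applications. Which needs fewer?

runnal

runnal: Using Recipe 7, nalkye and raxyor make runnal. [1 rule application]
tamorb: nalkye + raxyor → runnal (Recipe 7). runnal + nalkye + raxyor → zinpax (Recipe 2). Using Recipe 5, runnal, raxyor, and zinpax make yulrun. Using Recipe 6, yulrun and zinpax make ondmir. ondmir + zinpax → zorxan (Recipe 4). Using Recipe 8, zorxan makes tamorb. [6 rule applications]
runnal needs fewer.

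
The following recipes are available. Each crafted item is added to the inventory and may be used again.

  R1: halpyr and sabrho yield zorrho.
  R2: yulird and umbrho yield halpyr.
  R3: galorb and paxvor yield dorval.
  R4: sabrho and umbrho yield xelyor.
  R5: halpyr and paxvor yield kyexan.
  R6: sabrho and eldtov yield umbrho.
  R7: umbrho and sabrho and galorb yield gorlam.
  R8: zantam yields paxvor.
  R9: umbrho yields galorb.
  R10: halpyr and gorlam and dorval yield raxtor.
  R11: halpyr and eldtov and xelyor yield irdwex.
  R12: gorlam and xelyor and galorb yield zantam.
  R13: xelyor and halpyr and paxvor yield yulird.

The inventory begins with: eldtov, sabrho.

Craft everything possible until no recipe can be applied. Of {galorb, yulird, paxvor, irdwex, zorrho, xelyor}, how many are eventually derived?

3

sabrho and eldtov → umbrho (R6).
sabrho and umbrho → xelyor (R4).
umbrho → galorb (R9).
umbrho and sabrho and galorb → gorlam (R7).
Using R12, gorlam, xelyor, and galorb make zantam.
zantam → paxvor (R8).
galorb: reached.
yulird would need xelyor, halpyr, and paxvor (R13), but halpyr is never obtained.
paxvor: reached.
irdwex would need halpyr, eldtov, and xelyor (R11), but halpyr is never obtained.
zorrho would need halpyr and sabrho (R1), but halpyr is never obtained.
xelyor: reached.
Reached: galorb, paxvor, and xelyor — 3 of the 6.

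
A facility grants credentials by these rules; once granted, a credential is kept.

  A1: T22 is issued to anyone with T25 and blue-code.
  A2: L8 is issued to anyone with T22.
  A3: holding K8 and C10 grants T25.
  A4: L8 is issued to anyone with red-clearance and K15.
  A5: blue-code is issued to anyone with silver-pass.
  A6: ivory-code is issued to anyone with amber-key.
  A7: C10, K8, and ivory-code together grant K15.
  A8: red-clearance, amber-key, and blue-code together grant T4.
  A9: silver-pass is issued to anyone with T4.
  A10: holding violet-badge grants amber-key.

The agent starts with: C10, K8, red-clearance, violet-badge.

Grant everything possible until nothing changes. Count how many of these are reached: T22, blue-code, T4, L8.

1

Holding violet-badge grants amber-key (A10).
Holding amber-key grants ivory-code (A6).
Holding C10, K8, and ivory-code grants K15 (A7).
Holding red-clearance and K15 grants L8 (A4).
T22 would need T25 and blue-code (A1), but blue-code is never granted.
blue-code would need silver-pass (A5), but silver-pass is never granted.
T4 would need red-clearance, amber-key, and blue-code (A8), but blue-code is never granted.
L8: reached.
Reached: L8 — 1 of the 4.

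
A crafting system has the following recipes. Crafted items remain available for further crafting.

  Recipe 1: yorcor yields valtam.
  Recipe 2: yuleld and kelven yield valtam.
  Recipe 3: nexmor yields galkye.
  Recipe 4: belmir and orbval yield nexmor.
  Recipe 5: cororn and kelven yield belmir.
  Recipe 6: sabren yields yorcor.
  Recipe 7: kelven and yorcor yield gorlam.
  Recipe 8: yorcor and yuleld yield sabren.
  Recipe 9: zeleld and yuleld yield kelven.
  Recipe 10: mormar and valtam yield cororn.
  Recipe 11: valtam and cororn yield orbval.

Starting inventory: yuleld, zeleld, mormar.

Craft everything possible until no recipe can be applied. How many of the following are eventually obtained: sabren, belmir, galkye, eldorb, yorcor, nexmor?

Using Recipe 9, zeleld and yuleld make kelven.
yuleld and kelven → valtam (Recipe 2).
Using Recipe 10, mormar and valtam make cororn.
Using Recipe 11, valtam and cororn make orbval.
cororn and kelven → belmir (Recipe 5).
Using Recipe 4, belmir and orbval make nexmor.
nexmor → galkye (Recipe 3).
sabren would need yorcor and yuleld (Recipe 8), but yorcor is never obtained.
belmir: reached.
galkye: reached.
No rule produces eldorb, and it is not given.
yorcor would need sabren (Recipe 6), but sabren is never obtained.
nexmor: reached.
Reached: belmir, galkye, and nexmor — 3 of the 6.

3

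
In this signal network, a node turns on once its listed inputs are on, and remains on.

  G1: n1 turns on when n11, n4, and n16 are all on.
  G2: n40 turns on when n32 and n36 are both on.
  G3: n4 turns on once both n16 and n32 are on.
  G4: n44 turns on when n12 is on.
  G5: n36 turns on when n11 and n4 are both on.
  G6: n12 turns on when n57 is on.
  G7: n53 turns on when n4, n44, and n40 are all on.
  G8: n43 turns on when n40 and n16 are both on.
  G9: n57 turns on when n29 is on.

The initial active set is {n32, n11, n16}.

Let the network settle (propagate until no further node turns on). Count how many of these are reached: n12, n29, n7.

n12 would need n57 (G6), but n57 never turns on.
No rule produces n29, and it is not given.
No rule produces n7, and it is not given.
None of the 3 are reached.

0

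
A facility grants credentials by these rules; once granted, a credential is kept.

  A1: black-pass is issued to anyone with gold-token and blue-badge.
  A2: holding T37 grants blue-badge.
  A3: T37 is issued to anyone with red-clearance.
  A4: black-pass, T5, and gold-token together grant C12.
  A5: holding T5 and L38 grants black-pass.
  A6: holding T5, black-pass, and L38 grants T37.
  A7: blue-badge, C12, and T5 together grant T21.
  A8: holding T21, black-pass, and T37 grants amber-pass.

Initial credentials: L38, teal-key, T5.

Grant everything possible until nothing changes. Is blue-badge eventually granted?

Yes

Holding T5 and L38 grants black-pass (A5).
Holding T5, black-pass, and L38 grants T37 (A6).
Holding T37 grants blue-badge (A2).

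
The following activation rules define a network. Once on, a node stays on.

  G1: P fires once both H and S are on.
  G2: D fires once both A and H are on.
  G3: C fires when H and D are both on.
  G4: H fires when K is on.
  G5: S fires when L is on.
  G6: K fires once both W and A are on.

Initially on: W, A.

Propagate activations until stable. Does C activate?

G6: W and A on → K on.
G4: K on → H on.
A and H are on, so D fires (G2).
H and D are on, so C fires (G3).

Yes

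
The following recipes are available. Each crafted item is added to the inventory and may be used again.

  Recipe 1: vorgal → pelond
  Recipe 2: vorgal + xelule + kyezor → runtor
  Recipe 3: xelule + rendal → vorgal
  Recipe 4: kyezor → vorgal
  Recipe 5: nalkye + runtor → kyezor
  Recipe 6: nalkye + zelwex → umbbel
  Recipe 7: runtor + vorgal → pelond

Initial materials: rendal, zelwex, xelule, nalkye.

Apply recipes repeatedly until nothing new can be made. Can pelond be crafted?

Using Recipe 3, xelule and rendal make vorgal.
Using Recipe 1, vorgal makes pelond.

Yes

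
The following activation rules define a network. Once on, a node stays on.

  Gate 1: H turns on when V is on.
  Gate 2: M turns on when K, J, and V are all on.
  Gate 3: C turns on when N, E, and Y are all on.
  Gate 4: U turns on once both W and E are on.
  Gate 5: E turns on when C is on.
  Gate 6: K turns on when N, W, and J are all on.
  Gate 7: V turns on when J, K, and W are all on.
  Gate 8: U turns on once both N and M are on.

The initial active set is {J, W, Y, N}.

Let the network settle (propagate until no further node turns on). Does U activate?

Yes

N, W, and J are on, so K turns on (Gate 6).
Gate 7: J, K, and W on → V on.
K, J, and V are on, so M turns on (Gate 2).
N and M are on, so U turns on (Gate 8).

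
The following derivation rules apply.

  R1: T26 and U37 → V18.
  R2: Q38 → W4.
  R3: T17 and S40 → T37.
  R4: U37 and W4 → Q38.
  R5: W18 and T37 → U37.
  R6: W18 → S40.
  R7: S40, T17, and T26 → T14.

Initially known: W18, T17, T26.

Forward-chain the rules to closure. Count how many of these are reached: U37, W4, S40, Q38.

2

W18 holds, so S40 follows (R6).
T17 and S40 hold, so T37 follows (R3).
From W18 and T37, R5 gives U37.
U37: reached.
W4 would need Q38 (R2), but Q38 is never established.
S40: reached.
Q38 would need U37 and W4 (R4), but W4 is never established.
Reached: U37 and S40 — 2 of the 4.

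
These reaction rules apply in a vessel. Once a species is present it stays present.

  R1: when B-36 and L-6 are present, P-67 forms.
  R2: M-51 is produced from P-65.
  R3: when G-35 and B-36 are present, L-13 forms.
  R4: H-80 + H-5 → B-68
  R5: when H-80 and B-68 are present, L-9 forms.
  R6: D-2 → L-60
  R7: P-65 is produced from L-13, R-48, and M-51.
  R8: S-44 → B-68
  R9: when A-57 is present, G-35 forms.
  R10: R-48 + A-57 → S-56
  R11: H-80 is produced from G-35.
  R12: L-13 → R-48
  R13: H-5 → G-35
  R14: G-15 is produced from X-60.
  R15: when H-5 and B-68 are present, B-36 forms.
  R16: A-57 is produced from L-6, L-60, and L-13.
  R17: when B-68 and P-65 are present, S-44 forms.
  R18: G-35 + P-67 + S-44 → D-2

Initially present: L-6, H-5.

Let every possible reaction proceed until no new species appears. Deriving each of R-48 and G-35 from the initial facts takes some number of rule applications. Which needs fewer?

G-35

G-35: H-5 present → G-35 forms (R13). [1 rule application]
R-48: H-5 present → G-35 forms (R13). G-35 present → H-80 forms (R11). H-80 and H-5 present → B-68 forms (R4). H-5 and B-68 present → B-36 forms (R15). G-35 and B-36 present → L-13 forms (R3). L-13 present → R-48 forms (R12). [6 rule applications]
G-35 needs fewer.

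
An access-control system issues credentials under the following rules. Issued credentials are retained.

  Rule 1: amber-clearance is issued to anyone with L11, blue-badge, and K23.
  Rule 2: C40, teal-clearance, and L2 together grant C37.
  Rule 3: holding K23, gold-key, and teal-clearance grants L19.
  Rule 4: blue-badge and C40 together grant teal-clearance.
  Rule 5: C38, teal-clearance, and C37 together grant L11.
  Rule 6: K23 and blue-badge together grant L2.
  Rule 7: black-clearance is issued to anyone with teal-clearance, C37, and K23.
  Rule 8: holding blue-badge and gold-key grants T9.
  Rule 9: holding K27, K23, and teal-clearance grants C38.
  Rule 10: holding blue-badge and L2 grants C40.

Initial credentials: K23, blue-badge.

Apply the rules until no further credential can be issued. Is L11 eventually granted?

L11 would need C38, teal-clearance, and C37 (Rule 5), but C38 is never granted.

No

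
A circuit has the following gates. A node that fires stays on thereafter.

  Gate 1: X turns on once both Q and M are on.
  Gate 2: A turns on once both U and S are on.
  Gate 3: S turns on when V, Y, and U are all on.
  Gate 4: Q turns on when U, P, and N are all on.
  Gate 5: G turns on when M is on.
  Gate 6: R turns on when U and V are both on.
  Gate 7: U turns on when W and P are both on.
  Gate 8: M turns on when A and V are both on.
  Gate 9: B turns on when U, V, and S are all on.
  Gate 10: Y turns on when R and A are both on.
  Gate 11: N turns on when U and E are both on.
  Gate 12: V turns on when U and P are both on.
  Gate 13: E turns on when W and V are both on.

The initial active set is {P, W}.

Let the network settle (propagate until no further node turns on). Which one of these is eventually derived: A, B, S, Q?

Gate 7: W and P on → U on.
Gate 12: U and P on → V on.
Gate 13: W and V on → E on.
Gate 11: U and E on → N on.
U, P, and N are on, so Q turns on (Gate 4).
B would need U, V, and S (Gate 9), but S never turns on. A would need U and S (Gate 2), but S never turns on. S would need V, Y, and U (Gate 3), but Y never turns on.

Q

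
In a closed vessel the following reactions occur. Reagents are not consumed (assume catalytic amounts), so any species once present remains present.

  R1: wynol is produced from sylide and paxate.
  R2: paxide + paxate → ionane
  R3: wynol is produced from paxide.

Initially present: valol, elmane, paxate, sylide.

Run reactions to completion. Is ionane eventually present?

ionane would need paxide and paxate (R2), but paxide never forms.

No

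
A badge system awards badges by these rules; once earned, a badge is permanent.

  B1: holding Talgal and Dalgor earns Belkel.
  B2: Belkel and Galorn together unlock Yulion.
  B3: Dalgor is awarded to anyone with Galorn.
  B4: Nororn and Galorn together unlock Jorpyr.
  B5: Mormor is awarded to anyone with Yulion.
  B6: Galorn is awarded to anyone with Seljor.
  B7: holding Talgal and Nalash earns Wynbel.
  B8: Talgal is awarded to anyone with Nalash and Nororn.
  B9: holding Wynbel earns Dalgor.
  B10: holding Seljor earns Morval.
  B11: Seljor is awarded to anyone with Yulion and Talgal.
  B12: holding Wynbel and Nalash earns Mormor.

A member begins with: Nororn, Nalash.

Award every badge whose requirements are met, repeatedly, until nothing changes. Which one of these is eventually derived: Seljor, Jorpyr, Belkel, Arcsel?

Belkel

With Nalash and Nororn, Talgal is earned (B8).
With Talgal and Nalash, Wynbel is earned (B7).
With Wynbel, Dalgor is earned (B9).
With Talgal and Dalgor, Belkel is earned (B1).
Jorpyr would need Nororn and Galorn (B4), but Galorn is never earned. Seljor would need Yulion and Talgal (B11), but Yulion is never earned. No rule produces Arcsel, and it is not given.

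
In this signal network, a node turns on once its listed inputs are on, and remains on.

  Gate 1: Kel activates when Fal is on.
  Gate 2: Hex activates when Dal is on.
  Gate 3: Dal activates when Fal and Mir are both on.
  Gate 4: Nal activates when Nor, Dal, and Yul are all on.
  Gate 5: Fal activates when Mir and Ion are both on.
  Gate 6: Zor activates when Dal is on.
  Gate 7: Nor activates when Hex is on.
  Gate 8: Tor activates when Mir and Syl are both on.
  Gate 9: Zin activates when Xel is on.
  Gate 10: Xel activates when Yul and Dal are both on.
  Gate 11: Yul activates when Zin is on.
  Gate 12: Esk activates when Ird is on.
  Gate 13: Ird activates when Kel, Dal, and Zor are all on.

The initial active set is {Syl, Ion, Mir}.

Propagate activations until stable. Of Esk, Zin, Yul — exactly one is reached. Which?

Esk

Mir and Ion are on, so Fal activates (Gate 5).
Gate 3: Fal and Mir on → Dal on.
Fal is on, so Kel activates (Gate 1).
Dal is on, so Zor activates (Gate 6).
Gate 13: Kel, Dal, and Zor on → Ird on.
Ird is on, so Esk activates (Gate 12).
Zin would need Xel (Gate 9), but Xel never turns on. Yul would need Zin (Gate 11), but Zin never turns on.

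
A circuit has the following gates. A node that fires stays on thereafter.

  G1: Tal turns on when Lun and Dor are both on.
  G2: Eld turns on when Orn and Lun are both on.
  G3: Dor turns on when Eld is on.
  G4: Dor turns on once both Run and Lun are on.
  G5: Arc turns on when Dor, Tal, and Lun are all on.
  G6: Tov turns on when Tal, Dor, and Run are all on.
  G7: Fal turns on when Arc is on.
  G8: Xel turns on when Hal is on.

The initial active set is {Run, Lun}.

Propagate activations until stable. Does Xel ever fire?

Xel would need Hal (G8), but Hal never turns on.

No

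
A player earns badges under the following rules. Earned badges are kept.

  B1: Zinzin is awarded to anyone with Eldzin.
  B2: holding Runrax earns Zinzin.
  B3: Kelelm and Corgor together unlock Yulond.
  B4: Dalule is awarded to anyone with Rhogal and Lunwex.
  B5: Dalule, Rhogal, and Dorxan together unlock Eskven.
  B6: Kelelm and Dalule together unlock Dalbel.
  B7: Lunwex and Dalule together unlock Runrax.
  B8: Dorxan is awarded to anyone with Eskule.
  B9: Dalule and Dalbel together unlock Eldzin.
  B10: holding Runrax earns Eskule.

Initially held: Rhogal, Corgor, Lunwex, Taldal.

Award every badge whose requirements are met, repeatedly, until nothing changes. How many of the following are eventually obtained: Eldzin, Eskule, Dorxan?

2

With Rhogal and Lunwex, Dalule is earned (B4).
With Lunwex and Dalule, Runrax is earned (B7).
With Runrax, Eskule is earned (B10).
With Eskule, Dorxan is earned (B8).
Eldzin would need Dalule and Dalbel (B9), but Dalbel is never earned.
Eskule: reached.
Dorxan: reached.
Reached: Eskule and Dorxan — 2 of the 3.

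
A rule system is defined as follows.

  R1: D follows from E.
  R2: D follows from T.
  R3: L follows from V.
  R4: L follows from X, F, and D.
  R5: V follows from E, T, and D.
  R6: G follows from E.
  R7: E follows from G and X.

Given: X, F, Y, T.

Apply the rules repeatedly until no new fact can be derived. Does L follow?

Yes

From T, R2 gives D.
X, F, and D hold, so L follows (R4).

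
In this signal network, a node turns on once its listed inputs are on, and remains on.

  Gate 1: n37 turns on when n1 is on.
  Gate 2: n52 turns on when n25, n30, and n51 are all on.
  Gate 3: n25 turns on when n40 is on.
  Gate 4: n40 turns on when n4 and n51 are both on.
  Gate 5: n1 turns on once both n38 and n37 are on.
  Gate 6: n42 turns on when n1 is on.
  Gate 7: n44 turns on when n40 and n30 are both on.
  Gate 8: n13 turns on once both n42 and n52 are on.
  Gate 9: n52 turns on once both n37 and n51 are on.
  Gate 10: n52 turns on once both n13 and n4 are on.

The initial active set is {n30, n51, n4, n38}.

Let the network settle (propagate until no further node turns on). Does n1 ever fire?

n1 would need n38 and n37 (Gate 5), but n37 never turns on.

No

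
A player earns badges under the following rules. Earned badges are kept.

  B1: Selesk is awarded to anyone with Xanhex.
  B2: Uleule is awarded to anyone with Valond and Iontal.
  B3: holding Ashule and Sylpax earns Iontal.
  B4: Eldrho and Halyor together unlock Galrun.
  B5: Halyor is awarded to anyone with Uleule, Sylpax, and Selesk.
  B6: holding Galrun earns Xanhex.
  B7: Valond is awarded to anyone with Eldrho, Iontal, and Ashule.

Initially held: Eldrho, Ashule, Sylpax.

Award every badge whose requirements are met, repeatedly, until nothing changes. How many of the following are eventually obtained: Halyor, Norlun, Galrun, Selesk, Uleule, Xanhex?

With Ashule and Sylpax, Iontal is earned (B3).
With Eldrho, Iontal, and Ashule, Valond is earned (B7).
With Valond and Iontal, Uleule is earned (B2).
Halyor would need Uleule, Sylpax, and Selesk (B5), but Selesk is never earned.
No rule produces Norlun, and it is not given.
Galrun would need Eldrho and Halyor (B4), but Halyor is never earned.
Selesk would need Xanhex (B1), but Xanhex is never earned.
Uleule: reached.
Xanhex would need Galrun (B6), but Galrun is never earned.
Reached: Uleule — 1 of the 6.

1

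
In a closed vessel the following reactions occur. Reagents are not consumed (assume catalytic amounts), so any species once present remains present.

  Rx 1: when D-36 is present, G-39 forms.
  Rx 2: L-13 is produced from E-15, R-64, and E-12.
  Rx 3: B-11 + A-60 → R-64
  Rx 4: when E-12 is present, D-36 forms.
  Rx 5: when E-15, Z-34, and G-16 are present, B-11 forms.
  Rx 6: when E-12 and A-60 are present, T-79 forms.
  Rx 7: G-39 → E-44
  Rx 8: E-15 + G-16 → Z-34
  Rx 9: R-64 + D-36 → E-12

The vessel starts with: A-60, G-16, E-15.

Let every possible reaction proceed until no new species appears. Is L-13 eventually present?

L-13 would need E-15, R-64, and E-12 (Rx 2), but E-12 never forms.

No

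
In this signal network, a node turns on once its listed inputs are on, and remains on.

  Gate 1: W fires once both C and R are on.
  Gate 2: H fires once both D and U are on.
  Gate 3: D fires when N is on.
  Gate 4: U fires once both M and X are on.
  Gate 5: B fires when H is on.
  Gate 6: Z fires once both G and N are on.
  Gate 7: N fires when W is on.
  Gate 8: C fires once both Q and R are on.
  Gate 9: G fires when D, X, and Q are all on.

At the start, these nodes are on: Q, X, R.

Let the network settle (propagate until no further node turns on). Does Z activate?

Gate 8: Q and R on → C on.
Gate 1: C and R on → W on.
Gate 7: W on → N on.
Gate 3: N on → D on.
Gate 9: D, X, and Q on → G on.
G and N are on, so Z fires (Gate 6).

Yes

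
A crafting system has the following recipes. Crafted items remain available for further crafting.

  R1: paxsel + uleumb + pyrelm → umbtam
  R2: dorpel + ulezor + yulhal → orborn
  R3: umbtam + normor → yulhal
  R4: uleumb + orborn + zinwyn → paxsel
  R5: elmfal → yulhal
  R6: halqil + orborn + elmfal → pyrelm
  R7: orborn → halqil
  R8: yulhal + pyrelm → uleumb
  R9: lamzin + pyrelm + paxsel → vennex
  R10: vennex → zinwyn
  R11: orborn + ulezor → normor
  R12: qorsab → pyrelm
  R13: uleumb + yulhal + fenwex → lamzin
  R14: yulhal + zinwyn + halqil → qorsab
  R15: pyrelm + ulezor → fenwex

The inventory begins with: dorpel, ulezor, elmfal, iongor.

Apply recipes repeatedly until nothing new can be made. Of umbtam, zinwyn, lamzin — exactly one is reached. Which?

Using R5, elmfal makes yulhal.
Using R2, dorpel, ulezor, and yulhal make orborn.
orborn → halqil (R7).
Using R6, halqil, orborn, and elmfal make pyrelm.
pyrelm + ulezor → fenwex (R15).
yulhal + pyrelm → uleumb (R8).
uleumb + yulhal + fenwex → lamzin (R13).
zinwyn would need vennex (R10), but vennex is never obtained. umbtam would need paxsel, uleumb, and pyrelm (R1), but paxsel is never obtained.

lamzin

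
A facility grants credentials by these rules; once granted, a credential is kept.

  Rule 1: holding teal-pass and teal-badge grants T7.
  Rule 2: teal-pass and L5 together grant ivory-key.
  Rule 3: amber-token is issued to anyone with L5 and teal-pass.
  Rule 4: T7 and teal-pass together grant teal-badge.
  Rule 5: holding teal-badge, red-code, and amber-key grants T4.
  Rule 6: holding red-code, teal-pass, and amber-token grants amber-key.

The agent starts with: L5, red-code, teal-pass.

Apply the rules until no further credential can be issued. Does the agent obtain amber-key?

Yes

Holding L5 and teal-pass grants amber-token (Rule 3).
Holding red-code, teal-pass, and amber-token grants amber-key (Rule 6).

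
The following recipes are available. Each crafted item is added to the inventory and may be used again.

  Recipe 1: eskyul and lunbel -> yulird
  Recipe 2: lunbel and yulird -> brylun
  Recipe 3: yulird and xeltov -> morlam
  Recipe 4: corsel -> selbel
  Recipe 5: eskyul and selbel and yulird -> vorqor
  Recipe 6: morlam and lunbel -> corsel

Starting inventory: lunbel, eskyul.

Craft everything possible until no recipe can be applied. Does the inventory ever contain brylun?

Yes

Using Recipe 1, eskyul and lunbel make yulird.
lunbel and yulird -> brylun (Recipe 2).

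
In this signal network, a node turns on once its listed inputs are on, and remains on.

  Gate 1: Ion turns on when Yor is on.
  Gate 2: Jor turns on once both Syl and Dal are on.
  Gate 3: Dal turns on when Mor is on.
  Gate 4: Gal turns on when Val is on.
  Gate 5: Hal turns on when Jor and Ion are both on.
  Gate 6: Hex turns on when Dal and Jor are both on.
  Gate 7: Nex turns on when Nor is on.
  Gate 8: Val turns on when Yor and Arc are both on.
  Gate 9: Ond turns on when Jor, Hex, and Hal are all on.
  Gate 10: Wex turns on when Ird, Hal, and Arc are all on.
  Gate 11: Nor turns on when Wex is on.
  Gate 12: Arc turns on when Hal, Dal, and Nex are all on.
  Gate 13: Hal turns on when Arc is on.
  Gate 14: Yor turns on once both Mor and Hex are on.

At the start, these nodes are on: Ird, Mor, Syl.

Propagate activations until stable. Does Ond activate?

Mor is on, so Dal turns on (Gate 3).
Gate 2: Syl and Dal on → Jor on.
Gate 6: Dal and Jor on → Hex on.
Mor and Hex are on, so Yor turns on (Gate 14).
Yor is on, so Ion turns on (Gate 1).
Gate 5: Jor and Ion on → Hal on.
Jor, Hex, and Hal are on, so Ond turns on (Gate 9).

Yes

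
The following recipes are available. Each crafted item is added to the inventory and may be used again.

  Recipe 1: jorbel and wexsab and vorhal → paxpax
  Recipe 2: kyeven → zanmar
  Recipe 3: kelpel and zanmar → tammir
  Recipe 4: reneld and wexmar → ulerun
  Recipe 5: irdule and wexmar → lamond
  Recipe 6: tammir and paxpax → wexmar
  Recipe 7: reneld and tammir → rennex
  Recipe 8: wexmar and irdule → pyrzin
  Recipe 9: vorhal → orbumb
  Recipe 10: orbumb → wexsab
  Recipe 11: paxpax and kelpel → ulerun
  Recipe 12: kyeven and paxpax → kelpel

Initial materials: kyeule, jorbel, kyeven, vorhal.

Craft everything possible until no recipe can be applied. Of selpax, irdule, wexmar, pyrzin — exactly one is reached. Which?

wexmar

vorhal → orbumb (Recipe 9).
kyeven → zanmar (Recipe 2).
Using Recipe 10, orbumb makes wexsab.
Using Recipe 1, jorbel, wexsab, and vorhal make paxpax.
kyeven and paxpax → kelpel (Recipe 12).
kelpel and zanmar → tammir (Recipe 3).
tammir and paxpax → wexmar (Recipe 6).
No rule produces selpax, and it is not given. No rule produces irdule, and it is not given. pyrzin would need wexmar and irdule (Recipe 8), but irdule is never obtained.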